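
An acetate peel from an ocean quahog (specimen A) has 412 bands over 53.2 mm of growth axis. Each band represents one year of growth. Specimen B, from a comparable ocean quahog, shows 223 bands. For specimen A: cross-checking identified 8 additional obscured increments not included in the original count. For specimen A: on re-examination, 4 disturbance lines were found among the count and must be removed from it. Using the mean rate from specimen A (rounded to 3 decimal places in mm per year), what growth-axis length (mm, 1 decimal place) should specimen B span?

28.5 mm

Specimen A: after corrections the count is 412 − 4 + 8 = 416 bands.
A: Mean rate = 53.2 mm / 416 years ≈ 0.128 mm/yr.
For B, 0.128 mm/year × 223 years = 28.5 mm.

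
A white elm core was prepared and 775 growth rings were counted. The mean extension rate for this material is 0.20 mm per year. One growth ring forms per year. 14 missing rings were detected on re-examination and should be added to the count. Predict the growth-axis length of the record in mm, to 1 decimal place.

Correcting the raw count gives 775 + 14 = 789 true growth rings.
Length ≈ 0.20 × 789 = 157.8 mm.

157.8 mm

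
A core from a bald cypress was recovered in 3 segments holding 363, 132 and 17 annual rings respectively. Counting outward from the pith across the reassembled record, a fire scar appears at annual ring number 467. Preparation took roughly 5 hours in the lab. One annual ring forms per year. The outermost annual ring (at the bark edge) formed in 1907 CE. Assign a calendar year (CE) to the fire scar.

1862 CE

Total annual rings = 363 + 132 + 17 = 512.
Between annual ring 467 and the bark edge there are 512 − 467 = 45 annual rings.
Counting back 45 years from 1907 CE places the fire scar in 1907 − 45 = 1862 CE.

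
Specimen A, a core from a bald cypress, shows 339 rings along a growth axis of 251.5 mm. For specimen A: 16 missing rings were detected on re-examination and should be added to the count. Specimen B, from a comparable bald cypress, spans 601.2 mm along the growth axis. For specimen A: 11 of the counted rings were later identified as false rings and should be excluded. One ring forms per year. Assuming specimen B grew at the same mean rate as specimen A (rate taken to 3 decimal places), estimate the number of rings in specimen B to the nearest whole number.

822 rings

Specimen A: adjusted count: 339 − 11 + 16 = 344 rings.
A: Extension rate ≈ 251.5 / 344 = 0.731 mm/year.
For B, 601.2 / 0.731 = 822.44 years ≈ 822 rings.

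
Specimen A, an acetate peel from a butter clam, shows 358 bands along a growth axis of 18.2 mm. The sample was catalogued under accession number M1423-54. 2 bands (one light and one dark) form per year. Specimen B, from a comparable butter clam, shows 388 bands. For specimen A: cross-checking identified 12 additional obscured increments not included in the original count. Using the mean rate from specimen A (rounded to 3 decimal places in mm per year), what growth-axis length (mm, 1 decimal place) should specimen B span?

Specimen A: after corrections the count is 358 + 12 = 370 bands.
Specimen A: with 2 bands per year, 370 / 2 = 185 years.
A: Extension rate ≈ 18.2 / 185 = 0.098 mm/year.
Specimen B: with 2 bands per year, 388 / 2 = 194 years. For B, 0.098 mm/year × 194 years = 19.0 mm.

19.0 mm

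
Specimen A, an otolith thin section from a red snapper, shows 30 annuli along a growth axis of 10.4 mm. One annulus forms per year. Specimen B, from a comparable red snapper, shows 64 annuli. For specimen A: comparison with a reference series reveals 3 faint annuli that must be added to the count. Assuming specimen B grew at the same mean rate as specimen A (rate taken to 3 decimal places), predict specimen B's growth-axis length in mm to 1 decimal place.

Specimen A: after corrections the count is 30 + 3 = 33 annuli.
A: 10.4 mm over 33 years gives 10.4 / 33 ≈ 0.315 mm/year.
Length of B = 0.315 × 64 = 20.2 mm.

20.2 mm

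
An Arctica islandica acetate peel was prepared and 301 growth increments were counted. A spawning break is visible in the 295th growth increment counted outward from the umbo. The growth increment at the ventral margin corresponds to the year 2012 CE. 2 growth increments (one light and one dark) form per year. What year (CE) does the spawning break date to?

Between growth increment 295 and the ventral margin there are 301 − 295 = 6 growth increments.
With 2 growth increments per year, 6 / 2 = 3 years.
2012 − 3 = 2009 CE.

2009 CE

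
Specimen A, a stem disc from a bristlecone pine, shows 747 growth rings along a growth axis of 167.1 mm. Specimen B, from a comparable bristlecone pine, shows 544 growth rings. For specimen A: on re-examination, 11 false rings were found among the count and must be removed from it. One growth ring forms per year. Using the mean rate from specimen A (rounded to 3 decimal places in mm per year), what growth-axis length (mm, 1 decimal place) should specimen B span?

123.5 mm

Specimen A: after corrections the count is 747 − 11 = 736 growth rings.
A: Extension rate ≈ 167.1 / 736 = 0.227 mm/yr.
Length of B = 0.227 × 544 = 123.5 mm.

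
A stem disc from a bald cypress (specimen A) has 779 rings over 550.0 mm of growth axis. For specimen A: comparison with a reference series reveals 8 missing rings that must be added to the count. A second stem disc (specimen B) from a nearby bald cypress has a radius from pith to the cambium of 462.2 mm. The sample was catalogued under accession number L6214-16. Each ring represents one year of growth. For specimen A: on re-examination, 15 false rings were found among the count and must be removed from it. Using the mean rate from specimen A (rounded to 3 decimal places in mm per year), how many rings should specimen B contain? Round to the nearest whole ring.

649 rings

Specimen A: adjusted count: 779 − 15 + 8 = 772 rings.
A: Mean rate = 550.0 mm / 772 years ≈ 0.712 mm/year.
For B, 462.2 / 0.712 = 649.16 years ≈ 649 rings.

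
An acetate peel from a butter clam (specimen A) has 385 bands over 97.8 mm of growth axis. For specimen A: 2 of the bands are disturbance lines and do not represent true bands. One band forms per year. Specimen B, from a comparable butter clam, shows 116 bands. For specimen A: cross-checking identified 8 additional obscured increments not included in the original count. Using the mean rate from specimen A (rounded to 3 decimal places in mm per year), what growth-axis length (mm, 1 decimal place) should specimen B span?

Specimen A: true band count = 385 − 2 + 8 = 391.
A: 97.8 mm over 391 years gives 97.8 / 391 ≈ 0.250 mm/year.
For B, 0.250 mm/year × 116 years = 29.0 mm.

29.0 mm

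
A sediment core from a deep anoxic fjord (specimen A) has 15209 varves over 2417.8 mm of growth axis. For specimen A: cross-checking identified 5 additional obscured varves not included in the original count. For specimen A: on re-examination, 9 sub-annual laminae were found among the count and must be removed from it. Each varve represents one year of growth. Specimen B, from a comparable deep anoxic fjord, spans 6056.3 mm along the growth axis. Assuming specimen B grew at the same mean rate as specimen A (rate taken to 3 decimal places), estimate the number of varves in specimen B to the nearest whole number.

38090 varves

Specimen A: true varve count = 15209 − 9 + 5 = 15205.
A: Extension rate ≈ 2417.8 / 15205 = 0.159 mm per year.
B spans 6056.3 / 0.159 = 38089.94 years ≈ 38090 varves.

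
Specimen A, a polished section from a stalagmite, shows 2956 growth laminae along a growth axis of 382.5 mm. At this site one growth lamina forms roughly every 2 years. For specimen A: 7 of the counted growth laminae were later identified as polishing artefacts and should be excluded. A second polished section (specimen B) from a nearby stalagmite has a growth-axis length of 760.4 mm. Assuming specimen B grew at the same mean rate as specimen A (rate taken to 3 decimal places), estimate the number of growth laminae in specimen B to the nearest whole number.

Specimen A: after corrections the count is 2956 − 7 = 2949 growth laminae.
Specimen A: at 2 years per growth lamina, 2949 × 2 = 5898 years.
A: Mean rate = 382.5 mm / 5898 years ≈ 0.065 mm/year.
For B, 760.4 / 0.065 = 11698.46 years; at 2 years per growth lamina that is 11698.46 / 2 ≈ 5849 growth laminae.

5849 growth laminae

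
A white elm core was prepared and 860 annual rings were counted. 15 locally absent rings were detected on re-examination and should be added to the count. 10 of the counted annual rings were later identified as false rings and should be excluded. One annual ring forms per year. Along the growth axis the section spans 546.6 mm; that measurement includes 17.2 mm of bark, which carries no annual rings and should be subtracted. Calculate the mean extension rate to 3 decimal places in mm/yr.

Correcting the raw count gives 860 − 10 + 15 = 865 true annual rings.
Net length = 546.6 − 17.2 = 529.4 mm.
Extension rate ≈ 529.4 / 865 = 0.612 mm/yr.

0.612 mm/yr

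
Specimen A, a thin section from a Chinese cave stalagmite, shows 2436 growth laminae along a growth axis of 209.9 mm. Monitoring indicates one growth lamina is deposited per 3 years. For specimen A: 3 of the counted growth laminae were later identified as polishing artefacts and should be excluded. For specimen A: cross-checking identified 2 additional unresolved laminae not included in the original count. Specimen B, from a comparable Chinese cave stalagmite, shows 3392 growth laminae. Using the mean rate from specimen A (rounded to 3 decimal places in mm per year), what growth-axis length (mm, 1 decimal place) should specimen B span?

Specimen A: after corrections the count is 2436 − 3 + 2 = 2435 growth laminae.
Specimen A: 2435 growth laminae at 3 years each span 2435 × 3 = 7305 years.
A: Extension rate ≈ 209.9 / 7305 = 0.029 mm per year.
Specimen B: 3392 growth laminae at 3 years each span 3392 × 3 = 10176 years. B's length ≈ 0.029 × 10176 = 295.1 mm.

295.1 mm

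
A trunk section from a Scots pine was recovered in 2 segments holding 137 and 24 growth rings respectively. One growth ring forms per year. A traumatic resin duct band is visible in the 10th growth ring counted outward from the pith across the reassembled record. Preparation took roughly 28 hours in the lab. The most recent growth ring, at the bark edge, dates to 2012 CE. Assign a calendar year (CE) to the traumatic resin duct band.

Total growth rings = 137 + 24 = 161.
Between growth ring 10 and the bark edge there are 161 − 10 = 151 growth rings.
Counting back 151 years from 2012 CE places the traumatic resin duct band in 2012 − 151 = 1861 CE.

1861 CE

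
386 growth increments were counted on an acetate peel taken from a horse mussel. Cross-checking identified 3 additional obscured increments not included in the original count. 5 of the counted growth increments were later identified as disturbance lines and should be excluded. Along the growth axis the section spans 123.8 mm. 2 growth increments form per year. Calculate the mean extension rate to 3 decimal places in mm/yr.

0.645 mm/yr

After corrections the count is 386 − 5 + 3 = 384 growth increments.
384 growth increments at 2 per year is 384 / 2 = 192 years.
Mean rate = 123.8 mm / 192 years ≈ 0.645 mm/yr.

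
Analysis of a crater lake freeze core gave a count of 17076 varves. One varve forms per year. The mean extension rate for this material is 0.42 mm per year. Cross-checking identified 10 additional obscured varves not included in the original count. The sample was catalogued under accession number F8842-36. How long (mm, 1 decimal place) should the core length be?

7176.1 mm

True varve count = 17076 + 10 = 17086.
17086 years at 0.42 mm/year gives 0.42 × 17086 = 7176.1 mm.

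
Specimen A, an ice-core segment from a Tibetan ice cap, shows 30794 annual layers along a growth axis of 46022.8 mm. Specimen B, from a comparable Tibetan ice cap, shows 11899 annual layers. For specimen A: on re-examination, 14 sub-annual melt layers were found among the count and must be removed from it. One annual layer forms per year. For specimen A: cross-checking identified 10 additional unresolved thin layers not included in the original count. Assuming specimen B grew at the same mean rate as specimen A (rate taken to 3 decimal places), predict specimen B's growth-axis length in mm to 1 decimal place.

17789.0 mm

Specimen A: after corrections the count is 30794 − 14 + 10 = 30790 annual layers.
A: Mean rate = 46022.8 mm / 30790 years ≈ 1.495 mm/year.
Length of B = 1.495 × 11899 = 17789.0 mm.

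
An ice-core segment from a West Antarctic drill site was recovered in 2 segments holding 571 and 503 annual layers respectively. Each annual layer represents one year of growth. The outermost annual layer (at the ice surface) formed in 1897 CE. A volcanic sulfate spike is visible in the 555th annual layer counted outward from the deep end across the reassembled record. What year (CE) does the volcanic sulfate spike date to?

1378 CE

Total annual layers = 571 + 503 = 1074.
Between annual layer 555 and the ice surface there are 1074 − 555 = 519 annual layers.
Counting back 519 years from 1897 CE places the volcanic sulfate spike in 1897 − 519 = 1378 CE.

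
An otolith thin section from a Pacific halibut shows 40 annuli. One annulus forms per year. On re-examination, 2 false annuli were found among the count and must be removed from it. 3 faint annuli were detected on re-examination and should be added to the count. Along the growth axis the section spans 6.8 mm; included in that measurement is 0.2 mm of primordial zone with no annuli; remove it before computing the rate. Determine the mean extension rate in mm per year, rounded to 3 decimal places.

0.161 mm per year

Correcting the raw count gives 40 − 2 + 3 = 41 true annuli.
Removing the 0.2 mm offcut leaves 6.8 − 0.2 = 6.6 mm.
6.6 mm over 41 years gives 6.6 / 41 ≈ 0.161 mm per year.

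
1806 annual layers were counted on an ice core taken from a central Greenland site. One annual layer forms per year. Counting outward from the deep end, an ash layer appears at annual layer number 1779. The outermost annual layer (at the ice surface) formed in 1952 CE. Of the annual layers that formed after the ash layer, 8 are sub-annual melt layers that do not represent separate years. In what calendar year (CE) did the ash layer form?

1933 CE

1806 − 1779 = 27 annual layers lie beyond the ash layer toward the ice surface.
Excluding 8 false annual layers: 27 − 8 = 19.
Counting back 19 years from 1952 CE places the ash layer in 1952 − 19 = 1933 CE.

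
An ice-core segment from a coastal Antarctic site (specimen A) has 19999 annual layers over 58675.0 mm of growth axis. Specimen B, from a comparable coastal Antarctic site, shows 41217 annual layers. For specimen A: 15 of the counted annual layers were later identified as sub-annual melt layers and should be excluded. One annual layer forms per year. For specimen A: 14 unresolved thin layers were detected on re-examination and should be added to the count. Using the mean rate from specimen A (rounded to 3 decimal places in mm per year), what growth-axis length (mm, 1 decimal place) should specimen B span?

Specimen A: correcting the raw count gives 19999 − 15 + 14 = 19998 true annual layers.
A: 58675.0 mm over 19998 years gives 58675.0 / 19998 ≈ 2.934 mm/yr.
B's length ≈ 2.934 × 41217 = 120930.7 mm.

120930.7 mm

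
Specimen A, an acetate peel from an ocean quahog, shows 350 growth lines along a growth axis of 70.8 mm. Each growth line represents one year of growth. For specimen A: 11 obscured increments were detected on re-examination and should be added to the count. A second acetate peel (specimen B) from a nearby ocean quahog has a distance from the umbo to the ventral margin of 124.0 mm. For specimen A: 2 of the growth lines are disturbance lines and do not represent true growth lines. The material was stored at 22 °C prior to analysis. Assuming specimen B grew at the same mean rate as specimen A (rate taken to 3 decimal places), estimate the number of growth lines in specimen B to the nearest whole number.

Specimen A: after corrections the count is 350 − 2 + 11 = 359 growth lines.
A: Mean rate = 70.8 mm / 359 years ≈ 0.197 mm/year.
B spans 124.0 / 0.197 = 629.44 years ≈ 629 growth lines.

629 growth lines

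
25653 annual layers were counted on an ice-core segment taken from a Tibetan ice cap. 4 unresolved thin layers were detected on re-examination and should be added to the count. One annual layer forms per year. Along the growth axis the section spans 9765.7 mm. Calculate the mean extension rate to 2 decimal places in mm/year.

Adjusted count: 25653 + 4 = 25657 annual layers.
Extension rate ≈ 9765.7 / 25657 = 0.38 mm/year.

0.38 mm/year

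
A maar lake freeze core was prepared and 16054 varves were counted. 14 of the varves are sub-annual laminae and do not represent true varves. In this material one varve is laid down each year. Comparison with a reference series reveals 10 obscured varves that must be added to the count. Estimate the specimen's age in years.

True varve count = 16054 − 14 + 10 = 16050.
At one varve per year, that is 16050 years.

16050 years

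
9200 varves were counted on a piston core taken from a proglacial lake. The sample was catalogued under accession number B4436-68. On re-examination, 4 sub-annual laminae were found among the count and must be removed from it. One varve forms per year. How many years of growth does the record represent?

Correcting the raw count gives 9200 − 4 = 9196 true varves.
One varve per year makes the duration 9196 years.

9196 years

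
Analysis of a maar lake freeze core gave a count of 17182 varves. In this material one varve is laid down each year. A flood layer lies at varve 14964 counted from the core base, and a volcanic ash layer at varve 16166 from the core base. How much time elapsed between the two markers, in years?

The two markers are separated by 16166 − 14964 = 1202 varves.
One varve per year makes the interval 1202 years.

1202 years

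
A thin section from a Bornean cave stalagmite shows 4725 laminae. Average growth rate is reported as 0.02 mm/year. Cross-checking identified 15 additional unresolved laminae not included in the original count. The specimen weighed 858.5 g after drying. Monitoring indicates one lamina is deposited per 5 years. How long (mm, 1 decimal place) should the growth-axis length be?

After corrections the count is 4725 + 15 = 4740 laminae.
Multiplying by 5 years per lamina: 4740 × 5 = 23700 years.
23700 years at 0.02 mm/year gives 0.02 × 23700 = 474.0 mm.

474.0 mm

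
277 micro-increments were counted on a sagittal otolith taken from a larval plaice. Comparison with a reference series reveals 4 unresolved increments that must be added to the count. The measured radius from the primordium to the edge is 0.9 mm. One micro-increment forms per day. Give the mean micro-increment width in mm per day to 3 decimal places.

After corrections the count is 277 + 4 = 281 micro-increments.
Extension rate ≈ 0.9 / 281 = 0.003 mm per day.

0.003 mm per day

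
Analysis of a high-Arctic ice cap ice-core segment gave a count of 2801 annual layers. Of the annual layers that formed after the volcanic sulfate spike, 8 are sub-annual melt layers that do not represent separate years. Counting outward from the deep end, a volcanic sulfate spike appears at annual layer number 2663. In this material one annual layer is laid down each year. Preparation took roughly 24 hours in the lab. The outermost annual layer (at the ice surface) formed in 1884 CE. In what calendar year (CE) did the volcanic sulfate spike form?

Between annual layer 2663 and the ice surface there are 2801 − 2663 = 138 annual layers.
Excluding 8 false annual layers: 138 − 8 = 130.
Counting back 130 years from 1884 CE places the volcanic sulfate spike in 1884 − 130 = 1754 CE.

1754 CE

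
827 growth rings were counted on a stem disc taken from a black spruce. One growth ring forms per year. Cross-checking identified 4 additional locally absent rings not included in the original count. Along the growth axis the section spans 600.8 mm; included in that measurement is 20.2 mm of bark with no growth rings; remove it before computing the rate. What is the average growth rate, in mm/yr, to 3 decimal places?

0.699 mm/yr

Correcting the raw count gives 827 + 4 = 831 true growth rings.
Net length = 600.8 − 20.2 = 580.6 mm.
Mean rate = 580.6 mm / 831 years ≈ 0.699 mm/yr.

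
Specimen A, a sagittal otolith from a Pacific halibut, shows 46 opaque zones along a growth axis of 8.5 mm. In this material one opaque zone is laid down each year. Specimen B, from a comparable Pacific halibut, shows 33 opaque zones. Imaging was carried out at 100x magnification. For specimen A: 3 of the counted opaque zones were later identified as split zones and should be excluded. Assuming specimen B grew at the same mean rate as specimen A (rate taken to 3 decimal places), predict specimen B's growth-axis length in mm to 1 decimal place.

6.5 mm

Specimen A: correcting the raw count gives 46 − 3 = 43 true opaque zones.
A: Mean rate = 8.5 mm / 43 years ≈ 0.198 mm per year.
For B, 0.198 mm/year × 33 years = 6.5 mm.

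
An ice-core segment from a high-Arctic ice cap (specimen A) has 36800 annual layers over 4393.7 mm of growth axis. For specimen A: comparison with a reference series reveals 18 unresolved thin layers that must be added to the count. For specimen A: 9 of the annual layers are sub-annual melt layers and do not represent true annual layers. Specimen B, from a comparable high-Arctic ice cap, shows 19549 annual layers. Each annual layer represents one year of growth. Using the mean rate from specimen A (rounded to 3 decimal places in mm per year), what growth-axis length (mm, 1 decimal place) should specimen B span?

Specimen A: adjusted count: 36800 − 9 + 18 = 36809 annual layers.
A: Mean rate = 4393.7 mm / 36809 years ≈ 0.119 mm per year.
For B, 0.119 mm/year × 19549 years = 2326.3 mm.

2326.3 mm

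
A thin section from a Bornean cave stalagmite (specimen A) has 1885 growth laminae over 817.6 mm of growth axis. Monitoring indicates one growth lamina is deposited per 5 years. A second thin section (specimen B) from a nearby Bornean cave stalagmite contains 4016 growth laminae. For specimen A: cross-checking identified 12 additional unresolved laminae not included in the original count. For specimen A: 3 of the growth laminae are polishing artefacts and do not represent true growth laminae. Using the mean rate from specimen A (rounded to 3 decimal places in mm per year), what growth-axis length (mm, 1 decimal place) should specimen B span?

1726.9 mm

Specimen A: correcting the raw count gives 1885 − 3 + 12 = 1894 true growth laminae.
Specimen A: multiplying by 5 years per growth lamina: 1894 × 5 = 9470 years.
A: Mean rate = 817.6 mm / 9470 years ≈ 0.086 mm per year.
Specimen B: multiplying by 5 years per growth lamina: 4016 × 5 = 20080 years. B's length ≈ 0.086 × 20080 = 1726.9 mm.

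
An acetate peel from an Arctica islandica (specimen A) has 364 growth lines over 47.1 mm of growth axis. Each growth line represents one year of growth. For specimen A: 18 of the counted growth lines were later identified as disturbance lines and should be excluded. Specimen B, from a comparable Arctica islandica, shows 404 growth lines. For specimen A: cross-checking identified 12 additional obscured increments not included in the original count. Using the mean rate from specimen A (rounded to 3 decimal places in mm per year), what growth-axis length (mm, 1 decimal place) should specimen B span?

53.3 mm

Specimen A: after corrections the count is 364 − 18 + 12 = 358 growth lines.
A: Mean rate = 47.1 mm / 358 years ≈ 0.132 mm per year.
For B, 0.132 mm/year × 404 years = 53.3 mm.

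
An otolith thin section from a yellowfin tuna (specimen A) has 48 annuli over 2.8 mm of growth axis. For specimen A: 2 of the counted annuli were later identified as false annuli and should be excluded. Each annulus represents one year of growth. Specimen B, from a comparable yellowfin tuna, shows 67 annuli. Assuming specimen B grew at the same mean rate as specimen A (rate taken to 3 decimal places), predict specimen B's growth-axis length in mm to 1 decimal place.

Specimen A: correcting the raw count gives 48 − 2 = 46 true annuli.
A: Mean rate = 2.8 mm / 46 years ≈ 0.061 mm/yr.
For B, 0.061 mm/year × 67 years = 4.1 mm.

4.1 mm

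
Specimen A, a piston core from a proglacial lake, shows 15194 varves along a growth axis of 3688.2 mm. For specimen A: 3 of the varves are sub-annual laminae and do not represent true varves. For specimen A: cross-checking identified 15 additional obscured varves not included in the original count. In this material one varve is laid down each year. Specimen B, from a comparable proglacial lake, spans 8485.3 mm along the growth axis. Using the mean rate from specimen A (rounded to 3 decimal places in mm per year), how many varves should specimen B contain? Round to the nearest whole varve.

34919 varves

Specimen A: true varve count = 15194 − 3 + 15 = 15206.
A: Extension rate ≈ 3688.2 / 15206 = 0.243 mm/year.
B spans 8485.3 / 0.243 = 34918.93 years ≈ 34919 varves.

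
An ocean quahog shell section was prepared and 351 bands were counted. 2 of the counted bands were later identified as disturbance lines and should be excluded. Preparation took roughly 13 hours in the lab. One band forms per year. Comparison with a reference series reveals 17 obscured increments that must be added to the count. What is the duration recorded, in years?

366 years

Adjusted count: 351 − 2 + 17 = 366 bands.
At one band per year, that is 366 years.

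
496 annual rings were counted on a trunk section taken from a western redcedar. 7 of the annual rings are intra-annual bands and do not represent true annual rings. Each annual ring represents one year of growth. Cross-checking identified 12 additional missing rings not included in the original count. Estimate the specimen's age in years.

Adjusted count: 496 − 7 + 12 = 501 annual rings.
At one annual ring per year, that is 501 years.

501 years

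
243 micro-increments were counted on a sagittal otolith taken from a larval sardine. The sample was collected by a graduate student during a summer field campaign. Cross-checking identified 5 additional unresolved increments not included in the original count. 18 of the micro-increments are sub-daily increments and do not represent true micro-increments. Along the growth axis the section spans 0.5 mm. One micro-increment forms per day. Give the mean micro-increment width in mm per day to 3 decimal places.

0.002 mm per day

Adjusted count: 243 − 18 + 5 = 230 micro-increments.
0.5 mm over 230 days gives 0.5 / 230 ≈ 0.002 mm per day.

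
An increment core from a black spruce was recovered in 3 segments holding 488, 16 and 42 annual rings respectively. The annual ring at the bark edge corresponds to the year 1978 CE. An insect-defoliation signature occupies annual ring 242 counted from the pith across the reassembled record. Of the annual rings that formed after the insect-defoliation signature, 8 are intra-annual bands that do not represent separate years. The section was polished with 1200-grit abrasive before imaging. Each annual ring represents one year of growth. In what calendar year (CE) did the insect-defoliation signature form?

1682 CE

Total annual rings = 488 + 16 + 42 = 546.
Between annual ring 242 and the bark edge there are 546 − 242 = 304 annual rings.
Removing the 8 false annual rings leaves 304 − 8 = 296 true annual rings beyond the insect-defoliation signature.
1978 − 296 = 1682 CE.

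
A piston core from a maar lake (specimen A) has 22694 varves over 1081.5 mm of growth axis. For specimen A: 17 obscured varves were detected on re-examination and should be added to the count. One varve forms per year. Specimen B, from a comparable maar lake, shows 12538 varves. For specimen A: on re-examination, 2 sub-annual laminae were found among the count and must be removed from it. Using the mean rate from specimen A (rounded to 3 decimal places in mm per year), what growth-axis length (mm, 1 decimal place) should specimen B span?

Specimen A: correcting the raw count gives 22694 − 2 + 17 = 22709 true varves.
A: Mean rate = 1081.5 mm / 22709 years ≈ 0.048 mm/yr.
For B, 0.048 mm/year × 12538 years = 601.8 mm.

601.8 mm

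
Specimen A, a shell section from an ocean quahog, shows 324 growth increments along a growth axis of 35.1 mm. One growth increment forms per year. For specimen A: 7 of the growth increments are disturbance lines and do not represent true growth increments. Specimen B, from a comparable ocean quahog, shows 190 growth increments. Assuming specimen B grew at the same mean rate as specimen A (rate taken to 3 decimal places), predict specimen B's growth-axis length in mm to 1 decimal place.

Specimen A: correcting the raw count gives 324 − 7 = 317 true growth increments.
A: Mean rate = 35.1 mm / 317 years ≈ 0.111 mm/year.
Length of B = 0.111 × 190 = 21.1 mm.

21.1 mm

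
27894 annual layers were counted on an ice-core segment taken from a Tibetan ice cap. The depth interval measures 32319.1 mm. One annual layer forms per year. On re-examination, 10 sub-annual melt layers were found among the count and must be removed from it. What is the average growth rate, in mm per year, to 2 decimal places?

1.16 mm per year

After corrections the count is 27894 − 10 = 27884 annual layers.
Extension rate ≈ 32319.1 / 27884 = 1.16 mm per year.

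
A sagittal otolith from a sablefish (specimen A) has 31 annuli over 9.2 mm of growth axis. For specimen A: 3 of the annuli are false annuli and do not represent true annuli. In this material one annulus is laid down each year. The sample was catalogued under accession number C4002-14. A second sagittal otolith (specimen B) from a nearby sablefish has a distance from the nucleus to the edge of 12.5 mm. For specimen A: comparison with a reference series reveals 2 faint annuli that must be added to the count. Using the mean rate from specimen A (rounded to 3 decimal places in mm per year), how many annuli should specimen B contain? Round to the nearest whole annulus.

41 annuli

Specimen A: adjusted count: 31 − 3 + 2 = 30 annuli.
A: Extension rate ≈ 9.2 / 30 = 0.307 mm/year.
B spans 12.5 / 0.307 = 40.72 years ≈ 41 annuli.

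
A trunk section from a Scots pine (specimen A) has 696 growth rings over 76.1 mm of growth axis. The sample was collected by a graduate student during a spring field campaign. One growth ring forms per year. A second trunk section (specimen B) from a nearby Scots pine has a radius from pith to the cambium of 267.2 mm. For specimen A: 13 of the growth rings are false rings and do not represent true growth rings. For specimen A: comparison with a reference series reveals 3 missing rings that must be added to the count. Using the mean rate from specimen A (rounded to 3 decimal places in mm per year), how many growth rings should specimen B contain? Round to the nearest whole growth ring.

2407 growth rings

Specimen A: true growth ring count = 696 − 13 + 3 = 686.
A: 76.1 mm over 686 years gives 76.1 / 686 ≈ 0.111 mm/year.
Specimen B: 267.2 mm / 0.111 mm per year = 2407.21 years ≈ 2407 growth rings.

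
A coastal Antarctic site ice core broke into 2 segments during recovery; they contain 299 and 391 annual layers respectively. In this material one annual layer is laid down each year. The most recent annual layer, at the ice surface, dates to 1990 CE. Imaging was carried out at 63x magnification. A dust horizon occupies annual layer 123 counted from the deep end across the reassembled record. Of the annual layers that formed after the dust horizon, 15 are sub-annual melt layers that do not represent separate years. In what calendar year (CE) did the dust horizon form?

Total annual layers = 299 + 391 = 690.
690 − 123 = 567 annual layers lie beyond the dust horizon toward the ice surface.
Excluding 15 false annual layers: 567 − 15 = 552.
The annual layer at the ice surface is 1990 CE, so the dust horizon dates to 1990 − 552 = 1438 CE.

1438 CE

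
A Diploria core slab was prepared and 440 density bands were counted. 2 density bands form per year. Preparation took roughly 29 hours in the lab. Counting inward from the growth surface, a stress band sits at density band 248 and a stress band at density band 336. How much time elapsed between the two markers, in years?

44 yr

The two markers are separated by 336 − 248 = 88 density bands.
Dividing by 2 density bands per year: 88 / 2 = 44 years.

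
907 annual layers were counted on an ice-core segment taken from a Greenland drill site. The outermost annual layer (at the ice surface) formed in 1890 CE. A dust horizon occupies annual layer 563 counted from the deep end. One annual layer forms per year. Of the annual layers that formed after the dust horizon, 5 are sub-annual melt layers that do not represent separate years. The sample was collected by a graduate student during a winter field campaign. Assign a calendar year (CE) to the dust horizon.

The dust horizon sits at annual layer 563 from the deep end, so 907 − 563 = 344 annual layers formed after it.
Excluding 5 false annual layers: 344 − 5 = 339.
The annual layer at the ice surface is 1890 CE, so the dust horizon dates to 1890 − 339 = 1551 CE.

1551 CE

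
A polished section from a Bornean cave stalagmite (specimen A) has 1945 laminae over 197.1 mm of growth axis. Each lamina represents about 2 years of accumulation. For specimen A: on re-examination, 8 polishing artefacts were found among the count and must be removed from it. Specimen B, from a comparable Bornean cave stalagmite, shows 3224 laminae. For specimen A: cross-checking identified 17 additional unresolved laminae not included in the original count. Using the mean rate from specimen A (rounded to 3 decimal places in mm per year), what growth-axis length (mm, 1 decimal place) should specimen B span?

322.4 mm

Specimen A: true lamina count = 1945 − 8 + 17 = 1954.
Specimen A: at 2 years per lamina, 1954 × 2 = 3908 years.
A: Extension rate ≈ 197.1 / 3908 = 0.050 mm/year.
Specimen B: multiplying by 2 years per lamina: 3224 × 2 = 6448 years. For B, 0.050 mm/year × 6448 years = 322.4 mm.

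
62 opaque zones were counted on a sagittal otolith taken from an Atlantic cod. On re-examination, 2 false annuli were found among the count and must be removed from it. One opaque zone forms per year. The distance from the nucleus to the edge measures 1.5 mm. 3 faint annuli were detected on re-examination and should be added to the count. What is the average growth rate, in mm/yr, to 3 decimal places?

True opaque zone count = 62 − 2 + 3 = 63.
Extension rate ≈ 1.5 / 63 = 0.024 mm/yr.

0.024 mm/yr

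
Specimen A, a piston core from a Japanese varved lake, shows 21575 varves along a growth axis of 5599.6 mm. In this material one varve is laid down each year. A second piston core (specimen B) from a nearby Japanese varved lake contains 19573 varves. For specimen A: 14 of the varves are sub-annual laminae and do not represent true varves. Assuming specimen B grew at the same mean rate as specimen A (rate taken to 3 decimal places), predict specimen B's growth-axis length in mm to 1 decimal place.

5089.0 mm

Specimen A: after corrections the count is 21575 − 14 = 21561 varves.
A: Extension rate ≈ 5599.6 / 21561 = 0.260 mm/year.
For B, 0.260 mm/year × 19573 years = 5089.0 mm.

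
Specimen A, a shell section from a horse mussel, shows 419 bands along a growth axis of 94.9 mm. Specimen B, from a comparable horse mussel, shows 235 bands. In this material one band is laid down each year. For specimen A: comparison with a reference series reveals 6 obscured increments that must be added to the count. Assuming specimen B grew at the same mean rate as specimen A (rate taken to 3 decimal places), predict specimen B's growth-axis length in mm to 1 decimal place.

52.4 mm

Specimen A: after corrections the count is 419 + 6 = 425 bands.
A: 94.9 mm over 425 years gives 94.9 / 425 ≈ 0.223 mm per year.
B's length ≈ 0.223 × 235 = 52.4 mm.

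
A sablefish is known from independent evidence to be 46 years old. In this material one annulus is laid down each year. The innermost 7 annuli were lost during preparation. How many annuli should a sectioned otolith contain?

Expected annuli over 46 years: 46.
Less the 7 uncaptured annuli: 46 − 7 = 39.

39 annuli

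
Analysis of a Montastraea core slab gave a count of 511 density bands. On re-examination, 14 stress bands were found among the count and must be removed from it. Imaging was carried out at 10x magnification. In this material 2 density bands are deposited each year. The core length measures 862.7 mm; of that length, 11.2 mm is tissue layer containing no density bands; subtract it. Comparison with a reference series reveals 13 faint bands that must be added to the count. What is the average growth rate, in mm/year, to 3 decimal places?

After corrections the count is 511 − 14 + 13 = 510 density bands.
510 density bands at 2 per year is 510 / 2 = 255 years.
The growth record spans 862.7 − 11.2 = 851.5 mm.
851.5 mm over 255 years gives 851.5 / 255 ≈ 3.339 mm/year.

3.339 mm/year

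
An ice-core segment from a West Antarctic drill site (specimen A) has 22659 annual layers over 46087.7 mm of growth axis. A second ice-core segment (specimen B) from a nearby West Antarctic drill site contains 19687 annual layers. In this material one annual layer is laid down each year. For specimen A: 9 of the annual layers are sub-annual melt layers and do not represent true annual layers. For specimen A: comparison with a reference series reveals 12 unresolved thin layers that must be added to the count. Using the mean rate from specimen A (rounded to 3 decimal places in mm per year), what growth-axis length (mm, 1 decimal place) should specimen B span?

Specimen A: correcting the raw count gives 22659 − 9 + 12 = 22662 true annual layers.
A: Mean rate = 46087.7 mm / 22662 years ≈ 2.034 mm/year.
For B, 2.034 mm/year × 19687 years = 40043.4 mm.

40043.4 mm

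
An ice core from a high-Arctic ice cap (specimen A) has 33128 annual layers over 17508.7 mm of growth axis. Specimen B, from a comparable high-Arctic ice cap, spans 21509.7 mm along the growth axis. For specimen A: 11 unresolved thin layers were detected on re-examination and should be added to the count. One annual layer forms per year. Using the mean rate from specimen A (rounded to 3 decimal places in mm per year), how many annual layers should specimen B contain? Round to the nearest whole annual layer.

Specimen A: true annual layer count = 33128 + 11 = 33139.
A: Extension rate ≈ 17508.7 / 33139 = 0.528 mm/yr.
B spans 21509.7 / 0.528 = 40738.07 years ≈ 40738 annual layers.

40738 annual layers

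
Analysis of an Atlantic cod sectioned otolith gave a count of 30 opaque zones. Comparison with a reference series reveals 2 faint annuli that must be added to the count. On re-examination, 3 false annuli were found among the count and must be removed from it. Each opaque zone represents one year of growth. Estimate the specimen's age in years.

Correcting the raw count gives 30 − 3 + 2 = 29 true opaque zones.
With a one-to-one opaque zone periodicity this is 29 years.

29 years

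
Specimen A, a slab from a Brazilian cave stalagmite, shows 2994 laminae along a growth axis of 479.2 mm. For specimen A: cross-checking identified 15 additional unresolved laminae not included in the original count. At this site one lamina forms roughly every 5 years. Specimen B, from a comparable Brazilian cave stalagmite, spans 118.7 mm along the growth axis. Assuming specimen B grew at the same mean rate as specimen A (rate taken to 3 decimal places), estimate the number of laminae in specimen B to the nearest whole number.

742 laminae

Specimen A: after corrections the count is 2994 + 15 = 3009 laminae.
Specimen A: at 5 years per lamina, 3009 × 5 = 15045 years.
A: Mean rate = 479.2 mm / 15045 years ≈ 0.032 mm/yr.
For B, 118.7 / 0.032 = 3709.38 years; at 5 years per lamina that is 3709.38 / 5 ≈ 742 laminae.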